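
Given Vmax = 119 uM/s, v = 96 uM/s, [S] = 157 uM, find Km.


Km = [S] * (Vmax - v) / v
Km = 157 * (119 - 96) / 96
Km = 37.6146 uM

37.6146 uM


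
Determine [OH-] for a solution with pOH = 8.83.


[OH-] = 10^(-pOH)
[OH-] = 10^(-8.83)
[OH-] = 1.479e-09 M

1.479e-09 M


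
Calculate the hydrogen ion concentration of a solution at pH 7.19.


[H+] = 10^(-pH)
[H+] = 10^(-7.19)
[H+] = 6.457e-08 M

6.457e-08 M


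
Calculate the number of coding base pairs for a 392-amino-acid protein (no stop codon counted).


Each amino acid = 1 codon = 3 bp
bp = 392 * 3 = 1176 bp

1176 bp


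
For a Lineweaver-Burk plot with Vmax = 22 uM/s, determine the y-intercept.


y-intercept = 1/Vmax
= 1/22
= 0.0455 s/uM

0.0455 s/uM


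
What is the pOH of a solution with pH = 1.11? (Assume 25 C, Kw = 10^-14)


pOH = 14 - pH
pOH = 14 - 1.11
pOH = 12.89

12.89


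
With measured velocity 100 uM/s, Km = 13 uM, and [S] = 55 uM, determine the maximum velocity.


Vmax = v * (Km + [S]) / [S]
Vmax = 100 * (13 + 55) / 55
Vmax = 123.6364 uM/s

123.6364 uM/s


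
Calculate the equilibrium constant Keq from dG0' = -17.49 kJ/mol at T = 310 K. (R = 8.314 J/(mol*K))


Keq = exp(-dG0 * 1000 / (R * T))
Keq = exp(-(-17.49) * 1000 / (8.314 * 310))
Keq = 885.4237

885.4237


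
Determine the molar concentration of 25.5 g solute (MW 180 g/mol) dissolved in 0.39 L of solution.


C = (mass / MW) / volume
C = (25.5 / 180) / 0.39
C = 0.3632 M

0.3632 M


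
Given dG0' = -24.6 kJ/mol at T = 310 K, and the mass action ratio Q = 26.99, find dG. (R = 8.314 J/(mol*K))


dG = dG0' + RT * ln(Q) / 1000
dG = -24.6 + 8.314 * 310 * ln(26.99) / 1000
dG = -16.1065 kJ/mol

-16.1065 kJ/mol


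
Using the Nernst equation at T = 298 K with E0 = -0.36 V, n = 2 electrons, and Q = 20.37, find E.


E = E0 - (RT/nF) * ln(Q)
E = -0.36 - (8.314 * 298 / (2 * 96485)) * ln(20.37)
E = -0.3987 V

-0.3987 V


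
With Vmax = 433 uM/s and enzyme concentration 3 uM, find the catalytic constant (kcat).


kcat = Vmax / [E]t
kcat = 433 / 3
kcat = 144.3333 s^-1

144.3333 s^-1


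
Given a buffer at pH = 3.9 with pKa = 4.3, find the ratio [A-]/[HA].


[A-]/[HA] = 10^(pH - pKa)
= 10^(3.9 - 4.3)
= 0.3981

0.3981


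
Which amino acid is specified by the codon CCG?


Standard genetic code lookup.
Codon CCG -> Pro

Pro


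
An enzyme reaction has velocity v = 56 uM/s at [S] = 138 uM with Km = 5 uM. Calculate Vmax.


Vmax = v * (Km + [S]) / [S]
Vmax = 56 * (5 + 138) / 138
Vmax = 58.029 uM/s

58.029 uM/s


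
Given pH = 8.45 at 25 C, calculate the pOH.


pOH = 14 - pH
pOH = 14 - 8.45
pOH = 5.55

5.55


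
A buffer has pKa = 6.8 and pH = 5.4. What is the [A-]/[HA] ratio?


[A-]/[HA] = 10^(pH - pKa)
= 10^(5.4 - 6.8)
= 0.0398

0.0398


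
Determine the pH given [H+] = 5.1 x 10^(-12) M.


pH = -log10([H+])
pH = -log10(5.1 x 10^(-12))
pH = 11.2924

11.2924


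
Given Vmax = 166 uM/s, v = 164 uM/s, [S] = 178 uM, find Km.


Km = [S] * (Vmax - v) / v
Km = 178 * (166 - 164) / 164
Km = 2.1707 uM

2.1707 uM


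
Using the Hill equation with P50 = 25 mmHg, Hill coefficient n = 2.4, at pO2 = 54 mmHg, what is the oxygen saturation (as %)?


Y = pO2^n / (P50^n + pO2^n)
Y = 54^2.4 / (25^2.4 + 54^2.4)
Y = 86.39%

86.39%


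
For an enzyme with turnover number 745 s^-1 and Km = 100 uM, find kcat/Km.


Catalytic efficiency = kcat / Km
= 745 / 100
= 7.45 uM^-1*s^-1

7.45 uM^-1*s^-1


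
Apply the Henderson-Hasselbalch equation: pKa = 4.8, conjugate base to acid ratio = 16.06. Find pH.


pH = pKa + log10([A-]/[HA])
pH = 4.8 + log10(16.06)
pH = 6.0057

6.0057


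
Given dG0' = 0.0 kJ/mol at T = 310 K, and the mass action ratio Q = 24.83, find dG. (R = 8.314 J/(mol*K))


dG = dG0' + RT * ln(Q) / 1000
dG = 0.0 + 8.314 * 310 * ln(24.83) / 1000
dG = 8.2786 kJ/mol

8.2786 kJ/mol


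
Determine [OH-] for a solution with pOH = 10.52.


[OH-] = 10^(-pOH)
[OH-] = 10^(-10.52)
[OH-] = 3.020e-11 M

3.020e-11 M


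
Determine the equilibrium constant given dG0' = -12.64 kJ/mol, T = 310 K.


Keq = exp(-dG0 * 1000 / (R * T))
Keq = exp(-(-12.64) * 1000 / (8.314 * 310))
Keq = 134.8659

134.8659


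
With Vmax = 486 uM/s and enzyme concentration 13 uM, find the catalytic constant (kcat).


kcat = Vmax / [E]t
kcat = 486 / 13
kcat = 37.3846 s^-1

37.3846 s^-1


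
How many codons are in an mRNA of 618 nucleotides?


codons = nucleotides / 3
codons = 618 / 3 = 206

206


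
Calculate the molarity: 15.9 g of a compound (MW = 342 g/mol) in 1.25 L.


C = (mass / MW) / volume
C = (15.9 / 342) / 1.25
C = 0.0372 M

0.0372 M


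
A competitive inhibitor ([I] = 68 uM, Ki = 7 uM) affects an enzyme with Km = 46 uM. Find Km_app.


Km_app = Km * (1 + [I]/Ki)
Km_app = 46 * (1 + 68/7)
Km_app = 492.8571 uM

492.8571 uM


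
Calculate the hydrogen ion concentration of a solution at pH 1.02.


[H+] = 10^(-pH)
[H+] = 10^(-1.02)
[H+] = 0.0955 M

0.0955 M


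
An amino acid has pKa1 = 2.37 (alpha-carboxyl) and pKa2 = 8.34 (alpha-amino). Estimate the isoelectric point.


pI = (pKa1 + pKa2) / 2
pI = (2.37 + 8.34) / 2
pI = 5.355

5.355


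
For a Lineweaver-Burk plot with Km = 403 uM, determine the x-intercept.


x-intercept = -1/Km
= -1/403
= -0.0025 1/uM

-0.0025 1/uM


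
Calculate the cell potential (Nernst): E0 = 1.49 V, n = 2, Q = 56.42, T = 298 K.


E = E0 - (RT/nF) * ln(Q)
E = 1.49 - (8.314 * 298 / (2 * 96485)) * ln(56.42)
E = 1.4382 V

1.4382 V


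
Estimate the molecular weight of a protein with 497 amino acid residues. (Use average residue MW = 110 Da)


MW = n_residues * 110 Da
MW = 497 * 110
MW = 54670 Da

54670 Da


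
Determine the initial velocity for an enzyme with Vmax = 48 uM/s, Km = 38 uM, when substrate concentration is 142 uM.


v = Vmax * [S] / (Km + [S])
v = 48 * 142 / (38 + 142)
v = 37.8667 uM/s

37.8667 uM/s


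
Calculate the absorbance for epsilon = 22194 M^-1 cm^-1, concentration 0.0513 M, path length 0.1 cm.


A = epsilon * c * l
A = 22194 * 0.0513 * 0.1
A = 113.8552

113.8552


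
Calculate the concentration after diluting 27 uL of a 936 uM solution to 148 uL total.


C2 = C1 * V1 / V2
C2 = 936 * 27 / 148
C2 = 170.7568 uM

170.7568 uM


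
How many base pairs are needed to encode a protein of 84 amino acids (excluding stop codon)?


Each amino acid = 1 codon = 3 bp
bp = 84 * 3 = 252 bp

252 bp


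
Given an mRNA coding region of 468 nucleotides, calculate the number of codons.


codons = nucleotides / 3
codons = 468 / 3 = 156

156


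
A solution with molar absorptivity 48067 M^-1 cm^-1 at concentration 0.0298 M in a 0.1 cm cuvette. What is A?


A = epsilon * c * l
A = 48067 * 0.0298 * 0.1
A = 143.2397

143.2397


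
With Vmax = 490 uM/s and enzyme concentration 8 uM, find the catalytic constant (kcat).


kcat = Vmax / [E]t
kcat = 490 / 8
kcat = 61.25 s^-1

61.25 s^-1


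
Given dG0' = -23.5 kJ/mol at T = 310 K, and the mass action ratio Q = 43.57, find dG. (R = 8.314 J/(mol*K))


dG = dG0' + RT * ln(Q) / 1000
dG = -23.5 + 8.314 * 310 * ln(43.57) / 1000
dG = -13.7722 kJ/mol

-13.7722 kJ/mol


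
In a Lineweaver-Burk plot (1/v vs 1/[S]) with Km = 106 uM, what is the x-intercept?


x-intercept = -1/Km
= -1/106
= -0.0094 1/uM

-0.0094 1/uM


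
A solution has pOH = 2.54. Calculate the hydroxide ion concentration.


[OH-] = 10^(-pOH)
[OH-] = 10^(-2.54)
[OH-] = 0.0029 M

0.0029 M


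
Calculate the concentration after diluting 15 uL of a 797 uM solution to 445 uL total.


C2 = C1 * V1 / V2
C2 = 797 * 15 / 445
C2 = 26.8652 uM

26.8652 uM


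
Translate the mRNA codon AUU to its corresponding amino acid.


Standard genetic code lookup.
Codon AUU -> Ile

Ile


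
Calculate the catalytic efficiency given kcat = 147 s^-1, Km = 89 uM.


Catalytic efficiency = kcat / Km
= 147 / 89
= 1.6517 uM^-1*s^-1

1.6517 uM^-1*s^-1


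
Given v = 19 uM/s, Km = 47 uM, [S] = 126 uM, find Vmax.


Vmax = v * (Km + [S]) / [S]
Vmax = 19 * (47 + 126) / 126
Vmax = 26.0873 uM/s

26.0873 uM/s


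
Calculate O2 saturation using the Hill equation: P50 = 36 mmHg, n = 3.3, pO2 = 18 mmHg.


Y = pO2^n / (P50^n + pO2^n)
Y = 18^3.3 / (36^3.3 + 18^3.3)
Y = 9.22%

9.22%


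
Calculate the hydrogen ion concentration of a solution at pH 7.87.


[H+] = 10^(-pH)
[H+] = 10^(-7.87)
[H+] = 1.349e-08 M

1.349e-08 M


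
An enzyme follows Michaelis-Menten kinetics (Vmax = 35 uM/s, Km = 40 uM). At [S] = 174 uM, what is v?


v = Vmax * [S] / (Km + [S])
v = 35 * 174 / (40 + 174)
v = 28.4579 uM/s

28.4579 uM/s


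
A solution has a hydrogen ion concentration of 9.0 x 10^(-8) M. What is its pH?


pH = -log10([H+])
pH = -log10(9.0 x 10^(-8))
pH = 7.0458

7.0458


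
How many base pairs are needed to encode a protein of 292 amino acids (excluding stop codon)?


Each amino acid = 1 codon = 3 bp
bp = 292 * 3 = 876 bp

876 bp


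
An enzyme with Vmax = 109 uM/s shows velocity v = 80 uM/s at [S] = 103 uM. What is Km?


Km = [S] * (Vmax - v) / v
Km = 103 * (109 - 80) / 80
Km = 37.3375 uM

37.3375 uM


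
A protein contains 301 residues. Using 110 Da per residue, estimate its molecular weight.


MW = n_residues * 110 Da
MW = 301 * 110
MW = 33110 Da

33110 Da


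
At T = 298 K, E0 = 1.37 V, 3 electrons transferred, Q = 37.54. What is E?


E = E0 - (RT/nF) * ln(Q)
E = 1.37 - (8.314 * 298 / (3 * 96485)) * ln(37.54)
E = 1.339 V

1.339 V


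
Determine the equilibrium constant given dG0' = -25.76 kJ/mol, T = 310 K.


Keq = exp(-dG0 * 1000 / (R * T))
Keq = exp(-(-25.76) * 1000 / (8.314 * 310))
Keq = 21912.2439

21912.2439


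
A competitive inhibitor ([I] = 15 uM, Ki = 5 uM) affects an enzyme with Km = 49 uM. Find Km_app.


Km_app = Km * (1 + [I]/Ki)
Km_app = 49 * (1 + 15/5)
Km_app = 196.0 uM

196.0 uM


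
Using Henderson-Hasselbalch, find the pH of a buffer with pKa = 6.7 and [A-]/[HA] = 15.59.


pH = pKa + log10([A-]/[HA])
pH = 6.7 + log10(15.59)
pH = 7.8928

7.8928


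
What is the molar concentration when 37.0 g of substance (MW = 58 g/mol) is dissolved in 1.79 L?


C = (mass / MW) / volume
C = (37.0 / 58) / 1.79
C = 0.3564 M

0.3564 M


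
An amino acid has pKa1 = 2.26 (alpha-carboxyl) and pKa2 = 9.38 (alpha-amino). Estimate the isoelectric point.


pI = (pKa1 + pKa2) / 2
pI = (2.26 + 9.38) / 2
pI = 5.82

5.82


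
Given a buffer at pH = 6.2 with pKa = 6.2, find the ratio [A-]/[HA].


[A-]/[HA] = 10^(pH - pKa)
= 10^(6.2 - 6.2)
= 1.0

1.0


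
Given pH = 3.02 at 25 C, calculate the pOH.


pOH = 14 - pH
pOH = 14 - 3.02
pOH = 10.98

10.98


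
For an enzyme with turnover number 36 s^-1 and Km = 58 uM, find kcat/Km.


Catalytic efficiency = kcat / Km
= 36 / 58
= 0.6207 uM^-1*s^-1

0.6207 uM^-1*s^-1


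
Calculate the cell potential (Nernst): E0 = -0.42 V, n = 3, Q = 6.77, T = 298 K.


E = E0 - (RT/nF) * ln(Q)
E = -0.42 - (8.314 * 298 / (3 * 96485)) * ln(6.77)
E = -0.4364 V

-0.4364 V


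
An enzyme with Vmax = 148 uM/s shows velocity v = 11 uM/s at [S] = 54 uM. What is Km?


Km = [S] * (Vmax - v) / v
Km = 54 * (148 - 11) / 11
Km = 672.5455 uM

672.5455 uM


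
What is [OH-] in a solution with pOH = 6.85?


[OH-] = 10^(-pOH)
[OH-] = 10^(-6.85)
[OH-] = 1.413e-07 M

1.413e-07 M


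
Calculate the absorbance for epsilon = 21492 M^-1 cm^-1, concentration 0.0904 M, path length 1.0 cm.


A = epsilon * c * l
A = 21492 * 0.0904 * 1.0
A = 1942.8768

1942.8768


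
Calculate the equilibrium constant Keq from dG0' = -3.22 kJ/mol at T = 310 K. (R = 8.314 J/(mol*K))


Keq = exp(-dG0 * 1000 / (R * T))
Keq = exp(-(-3.22) * 1000 / (8.314 * 310))
Keq = 3.4881

3.4881


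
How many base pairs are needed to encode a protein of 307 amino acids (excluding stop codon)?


Each amino acid = 1 codon = 3 bp
bp = 307 * 3 = 921 bp

921 bp


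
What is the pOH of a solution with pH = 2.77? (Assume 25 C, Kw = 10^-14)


pOH = 14 - pH
pOH = 14 - 2.77
pOH = 11.23

11.23


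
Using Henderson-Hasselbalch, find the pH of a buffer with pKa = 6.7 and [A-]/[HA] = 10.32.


pH = pKa + log10([A-]/[HA])
pH = 6.7 + log10(10.32)
pH = 7.7137

7.7137


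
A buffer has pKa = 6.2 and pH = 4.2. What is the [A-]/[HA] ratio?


[A-]/[HA] = 10^(pH - pKa)
= 10^(4.2 - 6.2)
= 0.01

0.01


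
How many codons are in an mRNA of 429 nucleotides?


codons = nucleotides / 3
codons = 429 / 3 = 143

143


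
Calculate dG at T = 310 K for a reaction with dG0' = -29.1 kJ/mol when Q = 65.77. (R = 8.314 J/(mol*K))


dG = dG0' + RT * ln(Q) / 1000
dG = -29.1 + 8.314 * 310 * ln(65.77) / 1000
dG = -18.3108 kJ/mol

-18.3108 kJ/mol


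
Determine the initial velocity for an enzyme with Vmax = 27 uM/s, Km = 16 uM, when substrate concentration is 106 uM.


v = Vmax * [S] / (Km + [S])
v = 27 * 106 / (16 + 106)
v = 23.459 uM/s

23.459 uM/s


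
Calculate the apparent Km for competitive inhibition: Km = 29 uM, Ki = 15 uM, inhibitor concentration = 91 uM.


Km_app = Km * (1 + [I]/Ki)
Km_app = 29 * (1 + 91/15)
Km_app = 204.9333 uM

204.9333 uM


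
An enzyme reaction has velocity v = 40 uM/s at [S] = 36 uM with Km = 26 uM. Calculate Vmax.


Vmax = v * (Km + [S]) / [S]
Vmax = 40 * (26 + 36) / 36
Vmax = 68.8889 uM/s

68.8889 uM/s


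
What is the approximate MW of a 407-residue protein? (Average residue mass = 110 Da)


MW = n_residues * 110 Da
MW = 407 * 110
MW = 44770 Da

44770 Da


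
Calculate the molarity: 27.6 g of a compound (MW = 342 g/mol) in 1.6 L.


C = (mass / MW) / volume
C = (27.6 / 342) / 1.6
C = 0.0504 M

0.0504 M


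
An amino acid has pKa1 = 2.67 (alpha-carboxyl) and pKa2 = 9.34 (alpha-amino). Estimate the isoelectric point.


pI = (pKa1 + pKa2) / 2
pI = (2.67 + 9.34) / 2
pI = 6.005

6.005


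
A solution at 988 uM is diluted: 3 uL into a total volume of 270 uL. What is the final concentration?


C2 = C1 * V1 / V2
C2 = 988 * 3 / 270
C2 = 10.9778 uM

10.9778 uM


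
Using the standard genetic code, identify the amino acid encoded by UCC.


Standard genetic code lookup.
Codon UCC -> Ser

Ser


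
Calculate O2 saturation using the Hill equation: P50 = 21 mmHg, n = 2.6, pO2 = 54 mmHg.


Y = pO2^n / (P50^n + pO2^n)
Y = 54^2.6 / (21^2.6 + 54^2.6)
Y = 92.1%

92.1%


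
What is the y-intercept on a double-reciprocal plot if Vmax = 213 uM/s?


y-intercept = 1/Vmax
= 1/213
= 0.0047 s/uM

0.0047 s/uM


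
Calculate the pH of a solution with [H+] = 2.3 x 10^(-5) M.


pH = -log10([H+])
pH = -log10(2.3 x 10^(-5))
pH = 4.6383

4.6383


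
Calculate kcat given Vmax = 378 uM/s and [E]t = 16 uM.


kcat = Vmax / [E]t
kcat = 378 / 16
kcat = 23.625 s^-1

23.625 s^-1


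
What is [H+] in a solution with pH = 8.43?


[H+] = 10^(-pH)
[H+] = 10^(-8.43)
[H+] = 3.715e-09 M

3.715e-09 M


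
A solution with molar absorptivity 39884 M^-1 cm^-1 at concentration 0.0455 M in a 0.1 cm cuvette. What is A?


A = epsilon * c * l
A = 39884 * 0.0455 * 0.1
A = 181.4722

181.4722


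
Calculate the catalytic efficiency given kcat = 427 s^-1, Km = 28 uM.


Catalytic efficiency = kcat / Km
= 427 / 28
= 15.25 uM^-1*s^-1

15.25 uM^-1*s^-1


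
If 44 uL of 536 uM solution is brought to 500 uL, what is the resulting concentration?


C2 = C1 * V1 / V2
C2 = 536 * 44 / 500
C2 = 47.168 uM

47.168 uM


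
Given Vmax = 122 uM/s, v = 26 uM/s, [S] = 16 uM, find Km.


Km = [S] * (Vmax - v) / v
Km = 16 * (122 - 26) / 26
Km = 59.0769 uM

59.0769 uM


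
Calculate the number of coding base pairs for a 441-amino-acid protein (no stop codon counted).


Each amino acid = 1 codon = 3 bp
bp = 441 * 3 = 1323 bp

1323 bp


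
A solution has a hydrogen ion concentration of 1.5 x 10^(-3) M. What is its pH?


pH = -log10([H+])
pH = -log10(1.5 x 10^(-3))
pH = 2.8239

2.8239


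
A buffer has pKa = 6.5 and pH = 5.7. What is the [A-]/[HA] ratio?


[A-]/[HA] = 10^(pH - pKa)
= 10^(5.7 - 6.5)
= 0.1585

0.1585


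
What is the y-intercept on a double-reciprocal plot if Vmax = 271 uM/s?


y-intercept = 1/Vmax
= 1/271
= 0.0037 s/uM

0.0037 s/uM


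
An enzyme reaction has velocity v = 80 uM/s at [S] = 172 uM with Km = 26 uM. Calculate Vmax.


Vmax = v * (Km + [S]) / [S]
Vmax = 80 * (26 + 172) / 172
Vmax = 92.093 uM/s

92.093 uM/s


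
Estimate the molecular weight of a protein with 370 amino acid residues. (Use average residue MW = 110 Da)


MW = n_residues * 110 Da
MW = 370 * 110
MW = 40700 Da

40700 Da


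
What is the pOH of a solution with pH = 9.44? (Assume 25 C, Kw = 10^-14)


pOH = 14 - pH
pOH = 14 - 9.44
pOH = 4.56

4.56


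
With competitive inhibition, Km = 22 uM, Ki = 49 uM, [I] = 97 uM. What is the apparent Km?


Km_app = Km * (1 + [I]/Ki)
Km_app = 22 * (1 + 97/49)
Km_app = 65.551 uM

65.551 uM


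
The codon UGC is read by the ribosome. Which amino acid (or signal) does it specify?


Standard genetic code lookup.
Codon UGC -> Cys

Cys


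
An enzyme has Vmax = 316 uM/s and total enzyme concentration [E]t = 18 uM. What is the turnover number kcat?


kcat = Vmax / [E]t
kcat = 316 / 18
kcat = 17.5556 s^-1

17.5556 s^-1


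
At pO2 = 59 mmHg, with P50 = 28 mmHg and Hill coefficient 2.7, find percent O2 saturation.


Y = pO2^n / (P50^n + pO2^n)
Y = 59^2.7 / (28^2.7 + 59^2.7)
Y = 88.21%

88.21%


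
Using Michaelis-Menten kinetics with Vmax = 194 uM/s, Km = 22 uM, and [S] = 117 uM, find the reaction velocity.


v = Vmax * [S] / (Km + [S])
v = 194 * 117 / (22 + 117)
v = 163.295 uM/s

163.295 uM/s


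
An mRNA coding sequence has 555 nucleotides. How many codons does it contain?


codons = nucleotides / 3
codons = 555 / 3 = 185

185


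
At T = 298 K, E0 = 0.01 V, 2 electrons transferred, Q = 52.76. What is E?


E = E0 - (RT/nF) * ln(Q)
E = 0.01 - (8.314 * 298 / (2 * 96485)) * ln(52.76)
E = -0.0409 V

-0.0409 V


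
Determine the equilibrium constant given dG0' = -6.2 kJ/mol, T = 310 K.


Keq = exp(-dG0 * 1000 / (R * T))
Keq = exp(-(-6.2) * 1000 / (8.314 * 310))
Keq = 11.0849

11.0849


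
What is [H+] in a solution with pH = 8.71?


[H+] = 10^(-pH)
[H+] = 10^(-8.71)
[H+] = 1.950e-09 M

1.950e-09 M


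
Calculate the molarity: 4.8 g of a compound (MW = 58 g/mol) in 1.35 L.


C = (mass / MW) / volume
C = (4.8 / 58) / 1.35
C = 0.0613 M

0.0613 M


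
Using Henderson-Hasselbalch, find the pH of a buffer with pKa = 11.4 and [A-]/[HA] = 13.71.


pH = pKa + log10([A-]/[HA])
pH = 11.4 + log10(13.71)
pH = 12.537

12.537


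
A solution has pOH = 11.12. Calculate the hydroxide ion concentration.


[OH-] = 10^(-pOH)
[OH-] = 10^(-11.12)
[OH-] = 7.586e-12 M

7.586e-12 M


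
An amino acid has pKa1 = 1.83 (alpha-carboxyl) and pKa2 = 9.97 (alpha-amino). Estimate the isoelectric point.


pI = (pKa1 + pKa2) / 2
pI = (1.83 + 9.97) / 2
pI = 5.9

5.9


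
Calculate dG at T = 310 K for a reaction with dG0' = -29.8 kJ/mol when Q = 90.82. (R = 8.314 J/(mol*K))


dG = dG0' + RT * ln(Q) / 1000
dG = -29.8 + 8.314 * 310 * ln(90.82) / 1000
dG = -18.1791 kJ/mol

-18.1791 kJ/mol


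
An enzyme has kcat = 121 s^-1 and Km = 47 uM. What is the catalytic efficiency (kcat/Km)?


Catalytic efficiency = kcat / Km
= 121 / 47
= 2.5745 uM^-1*s^-1

2.5745 uM^-1*s^-1


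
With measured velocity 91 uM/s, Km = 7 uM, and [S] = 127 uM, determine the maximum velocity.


Vmax = v * (Km + [S]) / [S]
Vmax = 91 * (7 + 127) / 127
Vmax = 96.0157 uM/s

96.0157 uM/s


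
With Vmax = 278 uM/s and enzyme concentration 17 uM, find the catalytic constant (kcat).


kcat = Vmax / [E]t
kcat = 278 / 17
kcat = 16.3529 s^-1

16.3529 s^-1


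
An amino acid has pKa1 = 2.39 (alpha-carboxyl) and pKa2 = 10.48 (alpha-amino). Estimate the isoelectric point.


pI = (pKa1 + pKa2) / 2
pI = (2.39 + 10.48) / 2
pI = 6.435

6.435


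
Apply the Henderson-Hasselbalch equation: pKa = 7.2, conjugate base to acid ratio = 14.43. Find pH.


pH = pKa + log10([A-]/[HA])
pH = 7.2 + log10(14.43)
pH = 8.3593

8.3593


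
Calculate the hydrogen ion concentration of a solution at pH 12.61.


[H+] = 10^(-pH)
[H+] = 10^(-12.61)
[H+] = 2.455e-13 M

2.455e-13 M


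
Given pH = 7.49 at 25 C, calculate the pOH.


pOH = 14 - pH
pOH = 14 - 7.49
pOH = 6.51

6.51


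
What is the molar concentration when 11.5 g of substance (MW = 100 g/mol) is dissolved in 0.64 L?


C = (mass / MW) / volume
C = (11.5 / 100) / 0.64
C = 0.1797 M

0.1797 M


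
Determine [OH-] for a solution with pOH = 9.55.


[OH-] = 10^(-pOH)
[OH-] = 10^(-9.55)
[OH-] = 2.818e-10 M

2.818e-10 M


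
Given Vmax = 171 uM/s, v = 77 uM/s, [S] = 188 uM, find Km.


Km = [S] * (Vmax - v) / v
Km = 188 * (171 - 77) / 77
Km = 229.5065 uM

229.5065 uM


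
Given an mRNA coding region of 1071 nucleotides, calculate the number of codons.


codons = nucleotides / 3
codons = 1071 / 3 = 357

357


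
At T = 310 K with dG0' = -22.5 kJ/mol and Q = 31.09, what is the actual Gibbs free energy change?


dG = dG0' + RT * ln(Q) / 1000
dG = -22.5 + 8.314 * 310 * ln(31.09) / 1000
dG = -13.642 kJ/mol

-13.642 kJ/mol


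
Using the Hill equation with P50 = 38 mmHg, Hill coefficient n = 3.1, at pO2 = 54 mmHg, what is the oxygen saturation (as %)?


Y = pO2^n / (P50^n + pO2^n)
Y = 54^3.1 / (38^3.1 + 54^3.1)
Y = 74.83%

74.83%


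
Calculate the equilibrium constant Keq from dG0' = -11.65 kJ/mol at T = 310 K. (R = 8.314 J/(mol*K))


Keq = exp(-dG0 * 1000 / (R * T))
Keq = exp(-(-11.65) * 1000 / (8.314 * 310))
Keq = 91.8507

91.8507


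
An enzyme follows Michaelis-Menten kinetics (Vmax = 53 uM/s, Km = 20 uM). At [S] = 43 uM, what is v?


v = Vmax * [S] / (Km + [S])
v = 53 * 43 / (20 + 43)
v = 36.1746 uM/s

36.1746 uM/s


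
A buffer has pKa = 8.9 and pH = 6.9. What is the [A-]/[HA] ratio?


[A-]/[HA] = 10^(pH - pKa)
= 10^(6.9 - 8.9)
= 0.01

0.01


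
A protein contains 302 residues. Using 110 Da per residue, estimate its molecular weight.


MW = n_residues * 110 Da
MW = 302 * 110
MW = 33220 Da

33220 Da


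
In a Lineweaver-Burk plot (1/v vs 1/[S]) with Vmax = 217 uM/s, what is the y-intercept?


y-intercept = 1/Vmax
= 1/217
= 0.0046 s/uM

0.0046 s/uM


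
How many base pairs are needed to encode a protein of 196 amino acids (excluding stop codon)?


Each amino acid = 1 codon = 3 bp
bp = 196 * 3 = 588 bp

588 bp


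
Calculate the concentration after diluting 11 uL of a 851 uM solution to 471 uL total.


C2 = C1 * V1 / V2
C2 = 851 * 11 / 471
C2 = 19.8747 uM

19.8747 uM


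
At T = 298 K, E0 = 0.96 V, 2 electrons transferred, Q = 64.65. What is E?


E = E0 - (RT/nF) * ln(Q)
E = 0.96 - (8.314 * 298 / (2 * 96485)) * ln(64.65)
E = 0.9065 V

0.9065 V


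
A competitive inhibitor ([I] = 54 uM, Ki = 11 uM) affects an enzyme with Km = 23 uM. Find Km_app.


Km_app = Km * (1 + [I]/Ki)
Km_app = 23 * (1 + 54/11)
Km_app = 135.9091 uM

135.9091 uM


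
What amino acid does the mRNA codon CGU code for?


Standard genetic code lookup.
Codon CGU -> Arg

Arg


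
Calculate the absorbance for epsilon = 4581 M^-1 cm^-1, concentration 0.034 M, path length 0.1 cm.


A = epsilon * c * l
A = 4581 * 0.034 * 0.1
A = 15.5754

15.5754


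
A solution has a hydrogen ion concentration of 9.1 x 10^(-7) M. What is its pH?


pH = -log10([H+])
pH = -log10(9.1 x 10^(-7))
pH = 6.041

6.041


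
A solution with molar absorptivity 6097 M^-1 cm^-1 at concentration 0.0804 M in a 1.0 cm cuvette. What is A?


A = epsilon * c * l
A = 6097 * 0.0804 * 1.0
A = 490.1988

490.1988


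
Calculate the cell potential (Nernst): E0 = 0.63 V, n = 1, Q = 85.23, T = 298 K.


E = E0 - (RT/nF) * ln(Q)
E = 0.63 - (8.314 * 298 / (1 * 96485)) * ln(85.23)
E = 0.5159 V

0.5159 V


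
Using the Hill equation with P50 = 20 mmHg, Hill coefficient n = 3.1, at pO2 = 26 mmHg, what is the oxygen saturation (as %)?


Y = pO2^n / (P50^n + pO2^n)
Y = 26^3.1 / (20^3.1 + 26^3.1)
Y = 69.28%

69.28%


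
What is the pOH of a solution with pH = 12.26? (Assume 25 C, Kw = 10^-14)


pOH = 14 - pH
pOH = 14 - 12.26
pOH = 1.74

1.74


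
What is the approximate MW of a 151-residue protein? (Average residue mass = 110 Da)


MW = n_residues * 110 Da
MW = 151 * 110
MW = 16610 Da

16610 Da


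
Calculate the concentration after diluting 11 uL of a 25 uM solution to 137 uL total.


C2 = C1 * V1 / V2
C2 = 25 * 11 / 137
C2 = 2.0073 uM

2.0073 uM


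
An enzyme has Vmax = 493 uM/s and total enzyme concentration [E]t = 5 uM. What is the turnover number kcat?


kcat = Vmax / [E]t
kcat = 493 / 5
kcat = 98.6 s^-1

98.6 s^-1


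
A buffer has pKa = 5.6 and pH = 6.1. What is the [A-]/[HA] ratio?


[A-]/[HA] = 10^(pH - pKa)
= 10^(6.1 - 5.6)
= 3.1623

3.1623


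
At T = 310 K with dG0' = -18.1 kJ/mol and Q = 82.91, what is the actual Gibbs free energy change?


dG = dG0' + RT * ln(Q) / 1000
dG = -18.1 + 8.314 * 310 * ln(82.91) / 1000
dG = -6.7139 kJ/mol

-6.7139 kJ/mol


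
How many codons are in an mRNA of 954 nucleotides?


codons = nucleotides / 3
codons = 954 / 3 = 318

318


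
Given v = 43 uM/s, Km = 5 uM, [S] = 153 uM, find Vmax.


Vmax = v * (Km + [S]) / [S]
Vmax = 43 * (5 + 153) / 153
Vmax = 44.4052 uM/s

44.4052 uM/s


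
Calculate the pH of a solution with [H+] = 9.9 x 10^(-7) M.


pH = -log10([H+])
pH = -log10(9.9 x 10^(-7))
pH = 6.0044

6.0044


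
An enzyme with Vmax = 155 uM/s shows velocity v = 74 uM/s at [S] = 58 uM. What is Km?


Km = [S] * (Vmax - v) / v
Km = 58 * (155 - 74) / 74
Km = 63.4865 uM

63.4865 uM


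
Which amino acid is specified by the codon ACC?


Standard genetic code lookup.
Codon ACC -> Thr

Thr


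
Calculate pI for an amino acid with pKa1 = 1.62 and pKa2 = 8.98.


pI = (pKa1 + pKa2) / 2
pI = (1.62 + 8.98) / 2
pI = 5.3

5.3


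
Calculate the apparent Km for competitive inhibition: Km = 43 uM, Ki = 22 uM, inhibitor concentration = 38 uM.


Km_app = Km * (1 + [I]/Ki)
Km_app = 43 * (1 + 38/22)
Km_app = 117.2727 uM

117.2727 uM


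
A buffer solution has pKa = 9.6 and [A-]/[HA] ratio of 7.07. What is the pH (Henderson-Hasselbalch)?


pH = pKa + log10([A-]/[HA])
pH = 9.6 + log10(7.07)
pH = 10.4494

10.4494


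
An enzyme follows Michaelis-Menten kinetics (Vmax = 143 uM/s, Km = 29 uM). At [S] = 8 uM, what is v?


v = Vmax * [S] / (Km + [S])
v = 143 * 8 / (29 + 8)
v = 30.9189 uM/s

30.9189 uM/s


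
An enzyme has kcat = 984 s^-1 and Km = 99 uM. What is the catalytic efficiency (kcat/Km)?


Catalytic efficiency = kcat / Km
= 984 / 99
= 9.9394 uM^-1*s^-1

9.9394 uM^-1*s^-1


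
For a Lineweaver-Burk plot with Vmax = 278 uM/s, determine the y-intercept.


y-intercept = 1/Vmax
= 1/278
= 0.0036 s/uM

0.0036 s/uM


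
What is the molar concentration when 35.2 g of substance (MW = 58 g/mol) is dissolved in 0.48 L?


C = (mass / MW) / volume
C = (35.2 / 58) / 0.48
C = 1.2644 M

1.2644 M


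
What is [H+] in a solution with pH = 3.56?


[H+] = 10^(-pH)
[H+] = 10^(-3.56)
[H+] = 2.754e-04 M

2.754e-04 M


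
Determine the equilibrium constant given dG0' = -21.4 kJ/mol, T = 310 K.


Keq = exp(-dG0 * 1000 / (R * T))
Keq = exp(-(-21.4) * 1000 / (8.314 * 310))
Keq = 4036.504

4036.504


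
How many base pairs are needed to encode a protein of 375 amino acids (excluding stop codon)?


Each amino acid = 1 codon = 3 bp
bp = 375 * 3 = 1125 bp

1125 bp


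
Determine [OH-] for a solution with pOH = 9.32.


[OH-] = 10^(-pOH)
[OH-] = 10^(-9.32)
[OH-] = 4.786e-10 M

4.786e-10 M


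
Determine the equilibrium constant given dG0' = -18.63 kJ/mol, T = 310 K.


Keq = exp(-dG0 * 1000 / (R * T))
Keq = exp(-(-18.63) * 1000 / (8.314 * 310))
Keq = 1377.9921

1377.9921


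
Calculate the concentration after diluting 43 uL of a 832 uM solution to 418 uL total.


C2 = C1 * V1 / V2
C2 = 832 * 43 / 418
C2 = 85.5885 uM

85.5885 uM


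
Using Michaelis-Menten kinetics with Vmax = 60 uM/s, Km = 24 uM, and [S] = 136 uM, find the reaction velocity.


v = Vmax * [S] / (Km + [S])
v = 60 * 136 / (24 + 136)
v = 51.0 uM/s

51.0 uM/s


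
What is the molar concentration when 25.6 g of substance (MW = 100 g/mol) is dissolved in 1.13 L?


C = (mass / MW) / volume
C = (25.6 / 100) / 1.13
C = 0.2265 M

0.2265 M


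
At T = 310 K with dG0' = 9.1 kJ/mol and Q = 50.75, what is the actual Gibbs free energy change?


dG = dG0' + RT * ln(Q) / 1000
dG = 9.1 + 8.314 * 310 * ln(50.75) / 1000
dG = 19.221 kJ/mol

19.221 kJ/mol


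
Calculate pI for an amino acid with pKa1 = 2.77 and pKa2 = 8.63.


pI = (pKa1 + pKa2) / 2
pI = (2.77 + 8.63) / 2
pI = 5.7

5.7


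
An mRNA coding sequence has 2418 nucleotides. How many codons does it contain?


codons = nucleotides / 3
codons = 2418 / 3 = 806

806


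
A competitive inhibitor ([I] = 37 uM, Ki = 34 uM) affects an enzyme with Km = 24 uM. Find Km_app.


Km_app = Km * (1 + [I]/Ki)
Km_app = 24 * (1 + 37/34)
Km_app = 50.1176 uM

50.1176 uM


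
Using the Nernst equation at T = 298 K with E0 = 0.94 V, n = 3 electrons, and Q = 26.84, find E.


E = E0 - (RT/nF) * ln(Q)
E = 0.94 - (8.314 * 298 / (3 * 96485)) * ln(26.84)
E = 0.9118 V

0.9118 V


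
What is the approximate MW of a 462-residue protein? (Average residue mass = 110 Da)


MW = n_residues * 110 Da
MW = 462 * 110
MW = 50820 Da

50820 Da


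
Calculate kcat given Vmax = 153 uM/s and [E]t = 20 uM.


kcat = Vmax / [E]t
kcat = 153 / 20
kcat = 7.65 s^-1

7.65 s^-1


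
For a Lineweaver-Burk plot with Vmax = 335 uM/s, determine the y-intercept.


y-intercept = 1/Vmax
= 1/335
= 0.003 s/uM

0.003 s/uM


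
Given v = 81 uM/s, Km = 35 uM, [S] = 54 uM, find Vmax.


Vmax = v * (Km + [S]) / [S]
Vmax = 81 * (35 + 54) / 54
Vmax = 133.5 uM/s

133.5 uM/s


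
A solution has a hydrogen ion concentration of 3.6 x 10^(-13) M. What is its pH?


pH = -log10([H+])
pH = -log10(3.6 x 10^(-13))
pH = 12.4437

12.4437


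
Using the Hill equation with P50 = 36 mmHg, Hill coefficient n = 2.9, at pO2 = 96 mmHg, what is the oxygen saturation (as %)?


Y = pO2^n / (P50^n + pO2^n)
Y = 96^2.9 / (36^2.9 + 96^2.9)
Y = 94.5%

94.5%


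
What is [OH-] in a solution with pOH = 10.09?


[OH-] = 10^(-pOH)
[OH-] = 10^(-10.09)
[OH-] = 8.128e-11 M

8.128e-11 M


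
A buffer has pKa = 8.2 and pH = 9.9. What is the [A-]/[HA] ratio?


[A-]/[HA] = 10^(pH - pKa)
= 10^(9.9 - 8.2)
= 50.1187

50.1187


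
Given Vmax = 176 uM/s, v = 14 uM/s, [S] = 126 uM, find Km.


Km = [S] * (Vmax - v) / v
Km = 126 * (176 - 14) / 14
Km = 1458.0 uM

1458.0 uM


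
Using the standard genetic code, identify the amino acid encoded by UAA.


Standard genetic code lookup.
Codon UAA -> Stop

Stop


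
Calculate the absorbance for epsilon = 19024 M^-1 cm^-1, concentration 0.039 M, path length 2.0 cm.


A = epsilon * c * l
A = 19024 * 0.039 * 2.0
A = 1483.872

1483.872


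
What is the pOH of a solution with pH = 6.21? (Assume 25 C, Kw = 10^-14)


pOH = 14 - pH
pOH = 14 - 6.21
pOH = 7.79

7.79


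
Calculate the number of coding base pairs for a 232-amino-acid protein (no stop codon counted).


Each amino acid = 1 codon = 3 bp
bp = 232 * 3 = 696 bp

696 bp


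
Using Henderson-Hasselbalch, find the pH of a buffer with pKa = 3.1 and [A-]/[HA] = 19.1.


pH = pKa + log10([A-]/[HA])
pH = 3.1 + log10(19.1)
pH = 4.381

4.381


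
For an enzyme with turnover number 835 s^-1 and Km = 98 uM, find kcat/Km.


Catalytic efficiency = kcat / Km
= 835 / 98
= 8.5204 uM^-1*s^-1

8.5204 uM^-1*s^-1


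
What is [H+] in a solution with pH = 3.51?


[H+] = 10^(-pH)
[H+] = 10^(-3.51)
[H+] = 3.090e-04 M

3.090e-04 M


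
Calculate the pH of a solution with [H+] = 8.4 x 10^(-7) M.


pH = -log10([H+])
pH = -log10(8.4 x 10^(-7))
pH = 6.0757

6.0757


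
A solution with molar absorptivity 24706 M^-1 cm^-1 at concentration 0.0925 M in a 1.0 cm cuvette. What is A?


A = epsilon * c * l
A = 24706 * 0.0925 * 1.0
A = 2285.305

2285.305


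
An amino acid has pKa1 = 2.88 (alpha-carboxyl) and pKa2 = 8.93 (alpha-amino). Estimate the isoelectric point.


pI = (pKa1 + pKa2) / 2
pI = (2.88 + 8.93) / 2
pI = 5.905

5.905


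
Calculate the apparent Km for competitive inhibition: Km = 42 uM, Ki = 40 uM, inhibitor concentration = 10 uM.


Km_app = Km * (1 + [I]/Ki)
Km_app = 42 * (1 + 10/40)
Km_app = 52.5 uM

52.5 uM


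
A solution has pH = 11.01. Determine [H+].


[H+] = 10^(-pH)
[H+] = 10^(-11.01)
[H+] = 9.772e-12 M

9.772e-12 M


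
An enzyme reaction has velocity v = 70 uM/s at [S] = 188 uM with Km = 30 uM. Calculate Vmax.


Vmax = v * (Km + [S]) / [S]
Vmax = 70 * (30 + 188) / 188
Vmax = 81.1702 uM/s

81.1702 uM/s


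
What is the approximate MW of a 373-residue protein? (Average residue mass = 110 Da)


MW = n_residues * 110 Da
MW = 373 * 110
MW = 41030 Da

41030 Da


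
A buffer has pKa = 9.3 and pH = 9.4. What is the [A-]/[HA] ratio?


[A-]/[HA] = 10^(pH - pKa)
= 10^(9.4 - 9.3)
= 1.2589

1.2589


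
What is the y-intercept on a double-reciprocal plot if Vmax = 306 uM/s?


y-intercept = 1/Vmax
= 1/306
= 0.0033 s/uM

0.0033 s/uM


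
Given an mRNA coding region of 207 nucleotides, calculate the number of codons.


codons = nucleotides / 3
codons = 207 / 3 = 69

69


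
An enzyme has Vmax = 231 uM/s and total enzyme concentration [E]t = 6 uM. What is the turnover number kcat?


kcat = Vmax / [E]t
kcat = 231 / 6
kcat = 38.5 s^-1

38.5 s^-1


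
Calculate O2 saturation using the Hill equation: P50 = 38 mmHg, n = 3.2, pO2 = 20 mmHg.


Y = pO2^n / (P50^n + pO2^n)
Y = 20^3.2 / (38^3.2 + 20^3.2)
Y = 11.37%

11.37%


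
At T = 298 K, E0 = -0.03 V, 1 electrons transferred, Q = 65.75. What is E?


E = E0 - (RT/nF) * ln(Q)
E = -0.03 - (8.314 * 298 / (1 * 96485)) * ln(65.75)
E = -0.1375 V

-0.1375 V


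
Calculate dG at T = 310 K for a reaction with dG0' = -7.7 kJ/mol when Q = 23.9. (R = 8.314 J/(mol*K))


dG = dG0' + RT * ln(Q) / 1000
dG = -7.7 + 8.314 * 310 * ln(23.9) / 1000
dG = 0.4802 kJ/mol

0.4802 kJ/mol


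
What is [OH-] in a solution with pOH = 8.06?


[OH-] = 10^(-pOH)
[OH-] = 10^(-8.06)
[OH-] = 8.710e-09 M

8.710e-09 M


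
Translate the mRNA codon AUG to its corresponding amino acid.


Standard genetic code lookup.
Codon AUG -> Met (start)

Met (start)


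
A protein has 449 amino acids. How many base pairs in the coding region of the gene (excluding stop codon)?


Each amino acid = 1 codon = 3 bp
bp = 449 * 3 = 1347 bp

1347 bp


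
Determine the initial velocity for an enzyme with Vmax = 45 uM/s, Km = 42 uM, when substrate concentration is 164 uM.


v = Vmax * [S] / (Km + [S])
v = 45 * 164 / (42 + 164)
v = 35.8252 uM/s

35.8252 uM/s


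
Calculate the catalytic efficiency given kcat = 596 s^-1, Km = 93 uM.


Catalytic efficiency = kcat / Km
= 596 / 93
= 6.4086 uM^-1*s^-1

6.4086 uM^-1*s^-1


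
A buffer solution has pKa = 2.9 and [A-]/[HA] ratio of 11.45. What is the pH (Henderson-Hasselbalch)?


pH = pKa + log10([A-]/[HA])
pH = 2.9 + log10(11.45)
pH = 3.9588

3.9588


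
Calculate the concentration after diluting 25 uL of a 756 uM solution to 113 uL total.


C2 = C1 * V1 / V2
C2 = 756 * 25 / 113
C2 = 167.2566 uM

167.2566 uM


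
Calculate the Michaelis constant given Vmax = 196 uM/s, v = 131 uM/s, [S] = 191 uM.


Km = [S] * (Vmax - v) / v
Km = 191 * (196 - 131) / 131
Km = 94.771 uM

94.771 uM


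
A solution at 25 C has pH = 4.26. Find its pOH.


pOH = 14 - pH
pOH = 14 - 4.26
pOH = 9.74

9.74


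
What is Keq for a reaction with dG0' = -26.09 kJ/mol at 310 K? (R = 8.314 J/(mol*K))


Keq = exp(-dG0 * 1000 / (R * T))
Keq = exp(-(-26.09) * 1000 / (8.314 * 310))
Keq = 24905.3975

24905.3975


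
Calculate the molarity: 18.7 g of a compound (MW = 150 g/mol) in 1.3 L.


C = (mass / MW) / volume
C = (18.7 / 150) / 1.3
C = 0.0959 M

0.0959 M


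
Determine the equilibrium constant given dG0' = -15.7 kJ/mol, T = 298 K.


Keq = exp(-dG0 * 1000 / (R * T))
Keq = exp(-(-15.7) * 1000 / (8.314 * 298))
Keq = 565.0132

565.0132


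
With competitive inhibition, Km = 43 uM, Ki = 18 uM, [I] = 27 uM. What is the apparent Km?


Km_app = Km * (1 + [I]/Ki)
Km_app = 43 * (1 + 27/18)
Km_app = 107.5 uM

107.5 uM


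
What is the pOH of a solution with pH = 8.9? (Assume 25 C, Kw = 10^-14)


pOH = 14 - pH
pOH = 14 - 8.9
pOH = 5.1

5.1


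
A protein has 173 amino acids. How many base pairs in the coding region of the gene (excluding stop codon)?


Each amino acid = 1 codon = 3 bp
bp = 173 * 3 = 519 bp

519 bp


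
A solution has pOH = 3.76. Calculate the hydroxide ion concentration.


[OH-] = 10^(-pOH)
[OH-] = 10^(-3.76)
[OH-] = 1.738e-04 M

1.738e-04 M


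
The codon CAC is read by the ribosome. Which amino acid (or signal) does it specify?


Standard genetic code lookup.
Codon CAC -> His

His


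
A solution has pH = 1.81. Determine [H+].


[H+] = 10^(-pH)
[H+] = 10^(-1.81)
[H+] = 0.0155 M

0.0155 M


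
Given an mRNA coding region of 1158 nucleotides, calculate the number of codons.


codons = nucleotides / 3
codons = 1158 / 3 = 386

386


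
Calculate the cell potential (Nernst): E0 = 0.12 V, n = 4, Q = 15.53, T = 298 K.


E = E0 - (RT/nF) * ln(Q)
E = 0.12 - (8.314 * 298 / (4 * 96485)) * ln(15.53)
E = 0.1024 V

0.1024 V


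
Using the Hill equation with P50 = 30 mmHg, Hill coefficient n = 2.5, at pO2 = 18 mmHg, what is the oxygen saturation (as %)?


Y = pO2^n / (P50^n + pO2^n)
Y = 18^2.5 / (30^2.5 + 18^2.5)
Y = 21.81%

21.81%


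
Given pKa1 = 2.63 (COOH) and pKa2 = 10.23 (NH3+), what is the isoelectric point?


pI = (pKa1 + pKa2) / 2
pI = (2.63 + 10.23) / 2
pI = 6.43

6.43


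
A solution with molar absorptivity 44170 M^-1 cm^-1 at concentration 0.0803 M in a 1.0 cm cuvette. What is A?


A = epsilon * c * l
A = 44170 * 0.0803 * 1.0
A = 3546.851

3546.851


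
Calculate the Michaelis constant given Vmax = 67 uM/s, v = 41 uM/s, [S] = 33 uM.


Km = [S] * (Vmax - v) / v
Km = 33 * (67 - 41) / 41
Km = 20.9268 uM

20.9268 uM


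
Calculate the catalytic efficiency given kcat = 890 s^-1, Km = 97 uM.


Catalytic efficiency = kcat / Km
= 890 / 97
= 9.1753 uM^-1*s^-1

9.1753 uM^-1*s^-1


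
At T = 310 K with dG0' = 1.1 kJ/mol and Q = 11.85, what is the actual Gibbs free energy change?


dG = dG0' + RT * ln(Q) / 1000
dG = 1.1 + 8.314 * 310 * ln(11.85) / 1000
dG = 7.472 kJ/mol

7.472 kJ/mol


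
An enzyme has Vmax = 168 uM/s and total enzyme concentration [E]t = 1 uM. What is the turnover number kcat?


kcat = Vmax / [E]t
kcat = 168 / 1
kcat = 168.0 s^-1

168.0 s^-1


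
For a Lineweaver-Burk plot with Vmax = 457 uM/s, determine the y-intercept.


y-intercept = 1/Vmax
= 1/457
= 0.0022 s/uM

0.0022 s/uM


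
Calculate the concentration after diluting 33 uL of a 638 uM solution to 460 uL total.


C2 = C1 * V1 / V2
C2 = 638 * 33 / 460
C2 = 45.7696 uM

45.7696 uM


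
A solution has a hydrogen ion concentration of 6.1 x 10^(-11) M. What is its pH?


pH = -log10([H+])
pH = -log10(6.1 x 10^(-11))
pH = 10.2147

10.2147


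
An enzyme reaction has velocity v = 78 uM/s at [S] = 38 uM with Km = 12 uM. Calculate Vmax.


Vmax = v * (Km + [S]) / [S]
Vmax = 78 * (12 + 38) / 38
Vmax = 102.6316 uM/s

102.6316 uM/s


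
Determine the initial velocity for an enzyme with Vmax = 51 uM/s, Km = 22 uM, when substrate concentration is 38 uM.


v = Vmax * [S] / (Km + [S])
v = 51 * 38 / (22 + 38)
v = 32.3 uM/s

32.3 uM/s
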